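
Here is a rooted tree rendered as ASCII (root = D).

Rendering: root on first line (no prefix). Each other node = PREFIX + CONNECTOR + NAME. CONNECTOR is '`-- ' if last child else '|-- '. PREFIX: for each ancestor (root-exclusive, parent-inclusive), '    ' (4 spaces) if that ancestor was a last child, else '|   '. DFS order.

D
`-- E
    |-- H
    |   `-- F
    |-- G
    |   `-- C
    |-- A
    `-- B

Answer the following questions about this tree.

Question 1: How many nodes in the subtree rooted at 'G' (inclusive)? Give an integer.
Subtree rooted at G contains: C, G
Count = 2

Answer: 2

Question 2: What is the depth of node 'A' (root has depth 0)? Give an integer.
Path from root to A: D -> E -> A
Depth = number of edges = 2

Answer: 2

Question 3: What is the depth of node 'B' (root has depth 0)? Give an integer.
Path from root to B: D -> E -> B
Depth = number of edges = 2

Answer: 2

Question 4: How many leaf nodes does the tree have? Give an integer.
Answer: 4

Derivation:
Leaves (nodes with no children): A, B, C, F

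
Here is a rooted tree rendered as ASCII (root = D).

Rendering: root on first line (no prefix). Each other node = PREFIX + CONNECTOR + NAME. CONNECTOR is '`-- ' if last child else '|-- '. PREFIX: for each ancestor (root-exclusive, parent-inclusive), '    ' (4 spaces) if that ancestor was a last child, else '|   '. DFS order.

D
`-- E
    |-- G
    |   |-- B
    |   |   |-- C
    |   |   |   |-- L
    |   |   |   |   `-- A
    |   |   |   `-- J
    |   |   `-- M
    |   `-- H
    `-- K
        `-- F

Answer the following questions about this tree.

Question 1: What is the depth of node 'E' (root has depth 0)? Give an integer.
Path from root to E: D -> E
Depth = number of edges = 1

Answer: 1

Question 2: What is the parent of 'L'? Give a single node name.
Scan adjacency: L appears as child of C

Answer: C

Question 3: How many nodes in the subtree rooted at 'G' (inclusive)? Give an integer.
Answer: 8

Derivation:
Subtree rooted at G contains: A, B, C, G, H, J, L, M
Count = 8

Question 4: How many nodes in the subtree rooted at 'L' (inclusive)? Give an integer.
Answer: 2

Derivation:
Subtree rooted at L contains: A, L
Count = 2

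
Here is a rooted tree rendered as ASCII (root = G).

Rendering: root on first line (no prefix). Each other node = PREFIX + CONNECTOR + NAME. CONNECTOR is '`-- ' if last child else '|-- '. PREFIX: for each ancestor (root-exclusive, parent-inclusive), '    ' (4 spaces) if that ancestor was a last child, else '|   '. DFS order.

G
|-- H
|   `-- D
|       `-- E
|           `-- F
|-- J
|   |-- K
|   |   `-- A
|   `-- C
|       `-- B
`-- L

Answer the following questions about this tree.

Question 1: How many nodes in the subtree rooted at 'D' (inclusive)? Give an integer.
Answer: 3

Derivation:
Subtree rooted at D contains: D, E, F
Count = 3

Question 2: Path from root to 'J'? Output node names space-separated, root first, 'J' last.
Walk down from root: G -> J

Answer: G J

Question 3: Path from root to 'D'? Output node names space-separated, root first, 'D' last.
Walk down from root: G -> H -> D

Answer: G H D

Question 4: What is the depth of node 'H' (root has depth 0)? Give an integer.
Path from root to H: G -> H
Depth = number of edges = 1

Answer: 1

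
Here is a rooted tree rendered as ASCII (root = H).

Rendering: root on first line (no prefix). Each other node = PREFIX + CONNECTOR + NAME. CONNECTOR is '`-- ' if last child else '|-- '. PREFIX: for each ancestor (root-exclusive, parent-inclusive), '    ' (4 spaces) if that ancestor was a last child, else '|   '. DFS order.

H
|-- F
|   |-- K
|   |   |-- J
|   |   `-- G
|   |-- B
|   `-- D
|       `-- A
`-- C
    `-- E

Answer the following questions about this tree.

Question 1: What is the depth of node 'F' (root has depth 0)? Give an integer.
Path from root to F: H -> F
Depth = number of edges = 1

Answer: 1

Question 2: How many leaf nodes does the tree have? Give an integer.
Leaves (nodes with no children): A, B, E, G, J

Answer: 5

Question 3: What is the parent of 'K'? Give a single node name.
Scan adjacency: K appears as child of F

Answer: F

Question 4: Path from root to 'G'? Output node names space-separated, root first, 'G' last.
Walk down from root: H -> F -> K -> G

Answer: H F K G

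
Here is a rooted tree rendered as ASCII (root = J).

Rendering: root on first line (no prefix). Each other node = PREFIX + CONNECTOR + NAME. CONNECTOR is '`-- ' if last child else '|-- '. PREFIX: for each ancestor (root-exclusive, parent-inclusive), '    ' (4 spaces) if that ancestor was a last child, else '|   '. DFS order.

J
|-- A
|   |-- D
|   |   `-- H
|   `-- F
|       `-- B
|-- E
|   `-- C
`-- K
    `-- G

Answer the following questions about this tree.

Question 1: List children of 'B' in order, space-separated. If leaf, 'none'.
Answer: none

Derivation:
Node B's children (from adjacency): (leaf)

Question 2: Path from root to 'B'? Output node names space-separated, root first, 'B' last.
Walk down from root: J -> A -> F -> B

Answer: J A F B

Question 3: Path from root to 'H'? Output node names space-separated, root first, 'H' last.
Walk down from root: J -> A -> D -> H

Answer: J A D H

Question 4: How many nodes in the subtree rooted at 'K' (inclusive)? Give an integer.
Subtree rooted at K contains: G, K
Count = 2

Answer: 2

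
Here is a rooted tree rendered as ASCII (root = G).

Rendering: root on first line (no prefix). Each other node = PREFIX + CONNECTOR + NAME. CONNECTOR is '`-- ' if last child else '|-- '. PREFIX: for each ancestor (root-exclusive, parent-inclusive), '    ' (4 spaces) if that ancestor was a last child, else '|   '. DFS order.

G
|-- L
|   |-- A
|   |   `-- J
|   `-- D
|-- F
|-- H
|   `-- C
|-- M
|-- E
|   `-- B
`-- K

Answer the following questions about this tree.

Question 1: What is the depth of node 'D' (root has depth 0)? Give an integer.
Answer: 2

Derivation:
Path from root to D: G -> L -> D
Depth = number of edges = 2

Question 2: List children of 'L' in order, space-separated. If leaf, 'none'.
Node L's children (from adjacency): A, D

Answer: A D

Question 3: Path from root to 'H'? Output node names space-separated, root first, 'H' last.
Answer: G H

Derivation:
Walk down from root: G -> H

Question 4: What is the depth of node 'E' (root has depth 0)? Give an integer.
Path from root to E: G -> E
Depth = number of edges = 1

Answer: 1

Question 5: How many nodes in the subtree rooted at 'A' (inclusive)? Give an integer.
Answer: 2

Derivation:
Subtree rooted at A contains: A, J
Count = 2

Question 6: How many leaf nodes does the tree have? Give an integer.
Answer: 7

Derivation:
Leaves (nodes with no children): B, C, D, F, J, K, M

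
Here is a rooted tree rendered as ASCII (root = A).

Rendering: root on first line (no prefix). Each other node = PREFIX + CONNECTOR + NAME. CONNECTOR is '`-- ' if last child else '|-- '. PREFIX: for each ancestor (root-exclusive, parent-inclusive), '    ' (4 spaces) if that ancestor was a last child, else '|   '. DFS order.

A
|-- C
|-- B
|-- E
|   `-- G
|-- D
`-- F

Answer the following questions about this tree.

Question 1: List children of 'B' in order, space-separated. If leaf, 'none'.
Answer: none

Derivation:
Node B's children (from adjacency): (leaf)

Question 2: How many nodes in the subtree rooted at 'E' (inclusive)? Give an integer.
Answer: 2

Derivation:
Subtree rooted at E contains: E, G
Count = 2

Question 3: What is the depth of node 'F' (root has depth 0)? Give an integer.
Path from root to F: A -> F
Depth = number of edges = 1

Answer: 1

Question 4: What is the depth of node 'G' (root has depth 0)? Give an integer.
Answer: 2

Derivation:
Path from root to G: A -> E -> G
Depth = number of edges = 2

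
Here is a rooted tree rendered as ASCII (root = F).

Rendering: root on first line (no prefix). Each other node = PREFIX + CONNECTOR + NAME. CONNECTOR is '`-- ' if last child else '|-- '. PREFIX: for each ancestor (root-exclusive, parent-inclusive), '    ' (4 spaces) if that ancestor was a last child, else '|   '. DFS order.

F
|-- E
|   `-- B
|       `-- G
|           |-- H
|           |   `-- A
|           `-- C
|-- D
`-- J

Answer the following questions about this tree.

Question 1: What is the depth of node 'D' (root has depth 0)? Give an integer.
Path from root to D: F -> D
Depth = number of edges = 1

Answer: 1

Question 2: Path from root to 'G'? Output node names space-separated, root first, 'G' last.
Answer: F E B G

Derivation:
Walk down from root: F -> E -> B -> G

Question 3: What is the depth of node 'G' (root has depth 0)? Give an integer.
Path from root to G: F -> E -> B -> G
Depth = number of edges = 3

Answer: 3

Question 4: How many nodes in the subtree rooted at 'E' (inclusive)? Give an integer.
Answer: 6

Derivation:
Subtree rooted at E contains: A, B, C, E, G, H
Count = 6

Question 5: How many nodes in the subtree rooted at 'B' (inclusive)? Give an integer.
Subtree rooted at B contains: A, B, C, G, H
Count = 5

Answer: 5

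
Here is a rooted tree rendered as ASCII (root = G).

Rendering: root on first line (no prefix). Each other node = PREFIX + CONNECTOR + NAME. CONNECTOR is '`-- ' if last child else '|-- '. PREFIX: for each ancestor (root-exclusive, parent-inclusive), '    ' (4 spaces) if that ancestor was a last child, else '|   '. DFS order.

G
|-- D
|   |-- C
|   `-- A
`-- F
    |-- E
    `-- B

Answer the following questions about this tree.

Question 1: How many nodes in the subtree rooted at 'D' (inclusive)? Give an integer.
Answer: 3

Derivation:
Subtree rooted at D contains: A, C, D
Count = 3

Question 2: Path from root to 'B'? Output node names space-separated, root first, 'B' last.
Walk down from root: G -> F -> B

Answer: G F B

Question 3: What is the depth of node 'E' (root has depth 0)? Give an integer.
Path from root to E: G -> F -> E
Depth = number of edges = 2

Answer: 2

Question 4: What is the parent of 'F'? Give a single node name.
Answer: G

Derivation:
Scan adjacency: F appears as child of G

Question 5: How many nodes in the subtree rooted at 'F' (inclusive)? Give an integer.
Answer: 3

Derivation:
Subtree rooted at F contains: B, E, F
Count = 3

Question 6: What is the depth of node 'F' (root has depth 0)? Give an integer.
Answer: 1

Derivation:
Path from root to F: G -> F
Depth = number of edges = 1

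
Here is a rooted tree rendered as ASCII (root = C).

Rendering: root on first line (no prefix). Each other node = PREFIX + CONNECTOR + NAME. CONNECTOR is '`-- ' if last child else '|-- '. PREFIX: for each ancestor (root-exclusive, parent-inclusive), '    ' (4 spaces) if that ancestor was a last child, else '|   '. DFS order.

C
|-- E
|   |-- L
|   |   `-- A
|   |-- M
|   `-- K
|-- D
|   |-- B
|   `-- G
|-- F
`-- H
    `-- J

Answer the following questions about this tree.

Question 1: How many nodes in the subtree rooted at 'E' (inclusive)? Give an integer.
Answer: 5

Derivation:
Subtree rooted at E contains: A, E, K, L, M
Count = 5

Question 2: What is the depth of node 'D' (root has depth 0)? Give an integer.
Path from root to D: C -> D
Depth = number of edges = 1

Answer: 1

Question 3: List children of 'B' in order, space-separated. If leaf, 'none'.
Node B's children (from adjacency): (leaf)

Answer: none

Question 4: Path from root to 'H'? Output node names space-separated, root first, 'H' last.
Walk down from root: C -> H

Answer: C H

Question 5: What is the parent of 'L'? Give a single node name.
Answer: E

Derivation:
Scan adjacency: L appears as child of E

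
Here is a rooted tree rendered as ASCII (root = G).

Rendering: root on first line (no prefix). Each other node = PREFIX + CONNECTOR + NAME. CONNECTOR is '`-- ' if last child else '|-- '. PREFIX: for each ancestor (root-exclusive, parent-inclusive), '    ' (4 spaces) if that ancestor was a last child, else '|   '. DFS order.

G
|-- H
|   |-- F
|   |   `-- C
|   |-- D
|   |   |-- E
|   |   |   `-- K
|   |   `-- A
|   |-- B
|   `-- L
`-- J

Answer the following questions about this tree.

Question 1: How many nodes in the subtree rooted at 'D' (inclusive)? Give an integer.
Subtree rooted at D contains: A, D, E, K
Count = 4

Answer: 4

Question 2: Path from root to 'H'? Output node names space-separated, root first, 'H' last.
Answer: G H

Derivation:
Walk down from root: G -> H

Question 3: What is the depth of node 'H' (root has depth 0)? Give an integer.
Path from root to H: G -> H
Depth = number of edges = 1

Answer: 1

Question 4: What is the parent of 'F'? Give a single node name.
Scan adjacency: F appears as child of H

Answer: H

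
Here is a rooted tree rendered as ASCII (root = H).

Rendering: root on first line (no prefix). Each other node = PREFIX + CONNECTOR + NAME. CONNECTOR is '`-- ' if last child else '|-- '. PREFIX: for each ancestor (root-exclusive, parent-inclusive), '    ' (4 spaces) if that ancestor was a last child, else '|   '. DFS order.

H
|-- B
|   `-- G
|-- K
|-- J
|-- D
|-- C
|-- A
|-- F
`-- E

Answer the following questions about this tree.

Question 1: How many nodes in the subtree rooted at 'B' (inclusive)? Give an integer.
Subtree rooted at B contains: B, G
Count = 2

Answer: 2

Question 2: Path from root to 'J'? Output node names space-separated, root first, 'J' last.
Walk down from root: H -> J

Answer: H J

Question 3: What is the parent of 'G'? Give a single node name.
Answer: B

Derivation:
Scan adjacency: G appears as child of B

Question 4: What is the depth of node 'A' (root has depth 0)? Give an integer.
Answer: 1

Derivation:
Path from root to A: H -> A
Depth = number of edges = 1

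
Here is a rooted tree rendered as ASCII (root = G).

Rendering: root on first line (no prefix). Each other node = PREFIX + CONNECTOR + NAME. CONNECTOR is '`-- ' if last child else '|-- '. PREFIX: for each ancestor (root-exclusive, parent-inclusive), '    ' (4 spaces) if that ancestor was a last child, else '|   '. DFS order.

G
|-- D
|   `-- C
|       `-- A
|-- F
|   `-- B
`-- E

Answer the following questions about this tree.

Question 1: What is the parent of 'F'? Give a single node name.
Scan adjacency: F appears as child of G

Answer: G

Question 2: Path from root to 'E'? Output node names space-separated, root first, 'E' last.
Walk down from root: G -> E

Answer: G E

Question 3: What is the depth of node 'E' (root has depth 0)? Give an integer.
Path from root to E: G -> E
Depth = number of edges = 1

Answer: 1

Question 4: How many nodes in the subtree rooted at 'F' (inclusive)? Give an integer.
Answer: 2

Derivation:
Subtree rooted at F contains: B, F
Count = 2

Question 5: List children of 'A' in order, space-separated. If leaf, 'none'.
Answer: none

Derivation:
Node A's children (from adjacency): (leaf)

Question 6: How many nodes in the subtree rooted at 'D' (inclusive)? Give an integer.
Subtree rooted at D contains: A, C, D
Count = 3

Answer: 3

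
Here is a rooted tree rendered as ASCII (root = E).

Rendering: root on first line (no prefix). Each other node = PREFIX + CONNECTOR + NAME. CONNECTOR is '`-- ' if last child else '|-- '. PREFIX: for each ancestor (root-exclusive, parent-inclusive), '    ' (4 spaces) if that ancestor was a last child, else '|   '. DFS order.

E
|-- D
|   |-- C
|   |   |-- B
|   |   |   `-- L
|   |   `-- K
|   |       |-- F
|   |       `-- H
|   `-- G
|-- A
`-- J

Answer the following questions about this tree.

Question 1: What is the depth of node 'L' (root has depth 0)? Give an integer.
Answer: 4

Derivation:
Path from root to L: E -> D -> C -> B -> L
Depth = number of edges = 4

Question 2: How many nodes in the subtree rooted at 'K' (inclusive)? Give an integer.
Answer: 3

Derivation:
Subtree rooted at K contains: F, H, K
Count = 3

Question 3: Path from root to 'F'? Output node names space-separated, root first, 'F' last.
Answer: E D C K F

Derivation:
Walk down from root: E -> D -> C -> K -> F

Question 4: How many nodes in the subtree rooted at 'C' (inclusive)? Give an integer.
Subtree rooted at C contains: B, C, F, H, K, L
Count = 6

Answer: 6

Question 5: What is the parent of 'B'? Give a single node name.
Scan adjacency: B appears as child of C

Answer: C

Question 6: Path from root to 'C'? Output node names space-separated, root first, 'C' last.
Walk down from root: E -> D -> C

Answer: E D C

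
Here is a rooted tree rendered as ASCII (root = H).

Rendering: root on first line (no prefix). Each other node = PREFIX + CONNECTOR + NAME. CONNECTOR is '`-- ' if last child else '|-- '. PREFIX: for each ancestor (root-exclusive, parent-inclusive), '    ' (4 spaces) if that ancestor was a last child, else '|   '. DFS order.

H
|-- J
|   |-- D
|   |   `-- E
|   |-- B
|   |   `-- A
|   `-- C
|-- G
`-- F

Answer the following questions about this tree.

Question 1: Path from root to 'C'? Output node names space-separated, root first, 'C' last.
Walk down from root: H -> J -> C

Answer: H J C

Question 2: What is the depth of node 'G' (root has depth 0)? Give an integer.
Path from root to G: H -> G
Depth = number of edges = 1

Answer: 1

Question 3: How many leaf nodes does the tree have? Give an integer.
Answer: 5

Derivation:
Leaves (nodes with no children): A, C, E, F, G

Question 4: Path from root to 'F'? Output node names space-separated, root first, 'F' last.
Walk down from root: H -> F

Answer: H F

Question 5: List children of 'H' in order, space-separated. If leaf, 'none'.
Answer: J G F

Derivation:
Node H's children (from adjacency): J, G, F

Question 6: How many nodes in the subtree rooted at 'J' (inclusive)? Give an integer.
Subtree rooted at J contains: A, B, C, D, E, J
Count = 6

Answer: 6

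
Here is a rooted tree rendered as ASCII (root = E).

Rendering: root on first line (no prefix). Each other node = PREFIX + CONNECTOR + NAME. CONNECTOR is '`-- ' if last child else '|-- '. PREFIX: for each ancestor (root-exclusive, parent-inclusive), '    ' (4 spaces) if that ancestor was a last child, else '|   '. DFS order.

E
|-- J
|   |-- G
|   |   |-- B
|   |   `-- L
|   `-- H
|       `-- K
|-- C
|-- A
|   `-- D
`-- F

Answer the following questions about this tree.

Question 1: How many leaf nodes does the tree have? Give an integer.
Answer: 6

Derivation:
Leaves (nodes with no children): B, C, D, F, K, L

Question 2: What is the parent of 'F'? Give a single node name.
Answer: E

Derivation:
Scan adjacency: F appears as child of E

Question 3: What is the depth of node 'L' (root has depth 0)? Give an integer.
Path from root to L: E -> J -> G -> L
Depth = number of edges = 3

Answer: 3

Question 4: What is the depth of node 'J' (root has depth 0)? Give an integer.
Path from root to J: E -> J
Depth = number of edges = 1

Answer: 1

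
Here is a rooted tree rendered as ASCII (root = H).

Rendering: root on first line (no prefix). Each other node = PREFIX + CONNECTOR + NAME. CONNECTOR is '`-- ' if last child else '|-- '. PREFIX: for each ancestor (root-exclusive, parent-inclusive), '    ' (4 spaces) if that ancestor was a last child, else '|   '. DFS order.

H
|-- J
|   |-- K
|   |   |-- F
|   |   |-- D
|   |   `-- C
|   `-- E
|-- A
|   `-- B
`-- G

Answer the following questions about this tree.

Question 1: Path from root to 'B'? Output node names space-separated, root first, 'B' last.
Walk down from root: H -> A -> B

Answer: H A B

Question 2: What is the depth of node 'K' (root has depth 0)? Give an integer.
Answer: 2

Derivation:
Path from root to K: H -> J -> K
Depth = number of edges = 2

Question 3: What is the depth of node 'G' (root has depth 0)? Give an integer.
Path from root to G: H -> G
Depth = number of edges = 1

Answer: 1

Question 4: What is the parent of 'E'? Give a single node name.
Answer: J

Derivation:
Scan adjacency: E appears as child of J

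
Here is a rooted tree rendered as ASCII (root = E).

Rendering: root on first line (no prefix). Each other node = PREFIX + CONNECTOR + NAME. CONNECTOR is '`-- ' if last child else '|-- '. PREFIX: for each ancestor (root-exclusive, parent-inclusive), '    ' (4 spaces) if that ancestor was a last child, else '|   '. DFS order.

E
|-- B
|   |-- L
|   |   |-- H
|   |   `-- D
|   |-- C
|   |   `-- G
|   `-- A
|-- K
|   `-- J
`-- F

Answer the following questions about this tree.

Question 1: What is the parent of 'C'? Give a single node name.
Scan adjacency: C appears as child of B

Answer: B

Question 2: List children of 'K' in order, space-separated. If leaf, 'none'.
Answer: J

Derivation:
Node K's children (from adjacency): J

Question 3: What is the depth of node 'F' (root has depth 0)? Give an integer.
Path from root to F: E -> F
Depth = number of edges = 1

Answer: 1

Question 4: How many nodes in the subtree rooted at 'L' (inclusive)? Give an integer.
Subtree rooted at L contains: D, H, L
Count = 3

Answer: 3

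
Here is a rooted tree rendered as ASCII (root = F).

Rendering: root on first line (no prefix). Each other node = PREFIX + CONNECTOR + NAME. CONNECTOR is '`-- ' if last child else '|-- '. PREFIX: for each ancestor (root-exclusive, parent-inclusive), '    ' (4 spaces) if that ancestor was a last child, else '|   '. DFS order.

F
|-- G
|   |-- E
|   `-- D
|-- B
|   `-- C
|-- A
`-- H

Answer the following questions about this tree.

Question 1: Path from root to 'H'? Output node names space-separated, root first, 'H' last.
Answer: F H

Derivation:
Walk down from root: F -> H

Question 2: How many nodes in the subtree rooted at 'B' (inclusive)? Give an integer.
Subtree rooted at B contains: B, C
Count = 2

Answer: 2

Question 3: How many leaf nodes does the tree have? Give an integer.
Answer: 5

Derivation:
Leaves (nodes with no children): A, C, D, E, H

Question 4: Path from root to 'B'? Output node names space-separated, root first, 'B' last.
Answer: F B

Derivation:
Walk down from root: F -> B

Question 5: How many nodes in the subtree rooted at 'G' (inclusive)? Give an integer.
Answer: 3

Derivation:
Subtree rooted at G contains: D, E, G
Count = 3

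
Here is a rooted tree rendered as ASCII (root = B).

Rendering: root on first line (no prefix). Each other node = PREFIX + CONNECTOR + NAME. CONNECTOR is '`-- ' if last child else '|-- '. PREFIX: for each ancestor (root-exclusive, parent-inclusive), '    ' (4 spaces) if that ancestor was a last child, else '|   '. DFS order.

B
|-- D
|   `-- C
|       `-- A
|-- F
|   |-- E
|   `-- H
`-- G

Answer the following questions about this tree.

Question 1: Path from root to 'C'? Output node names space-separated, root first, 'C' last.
Walk down from root: B -> D -> C

Answer: B D C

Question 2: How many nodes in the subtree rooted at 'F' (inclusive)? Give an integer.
Subtree rooted at F contains: E, F, H
Count = 3

Answer: 3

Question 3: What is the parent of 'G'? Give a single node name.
Scan adjacency: G appears as child of B

Answer: B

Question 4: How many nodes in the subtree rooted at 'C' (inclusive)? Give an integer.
Subtree rooted at C contains: A, C
Count = 2

Answer: 2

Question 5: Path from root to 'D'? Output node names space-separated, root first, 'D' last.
Walk down from root: B -> D

Answer: B D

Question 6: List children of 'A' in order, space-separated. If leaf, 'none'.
Node A's children (from adjacency): (leaf)

Answer: none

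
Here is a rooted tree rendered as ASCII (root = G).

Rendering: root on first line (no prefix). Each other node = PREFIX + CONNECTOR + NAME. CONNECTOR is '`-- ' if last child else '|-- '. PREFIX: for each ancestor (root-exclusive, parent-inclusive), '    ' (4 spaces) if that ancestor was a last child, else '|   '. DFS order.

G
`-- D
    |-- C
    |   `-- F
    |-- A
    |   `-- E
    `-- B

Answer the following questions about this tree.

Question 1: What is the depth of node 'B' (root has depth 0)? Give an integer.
Path from root to B: G -> D -> B
Depth = number of edges = 2

Answer: 2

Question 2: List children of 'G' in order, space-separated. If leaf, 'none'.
Node G's children (from adjacency): D

Answer: D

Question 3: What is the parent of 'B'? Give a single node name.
Answer: D

Derivation:
Scan adjacency: B appears as child of D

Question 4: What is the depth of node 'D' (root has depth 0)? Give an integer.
Path from root to D: G -> D
Depth = number of edges = 1

Answer: 1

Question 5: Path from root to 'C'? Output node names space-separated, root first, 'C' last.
Answer: G D C

Derivation:
Walk down from root: G -> D -> C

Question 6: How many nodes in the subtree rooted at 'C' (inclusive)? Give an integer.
Subtree rooted at C contains: C, F
Count = 2

Answer: 2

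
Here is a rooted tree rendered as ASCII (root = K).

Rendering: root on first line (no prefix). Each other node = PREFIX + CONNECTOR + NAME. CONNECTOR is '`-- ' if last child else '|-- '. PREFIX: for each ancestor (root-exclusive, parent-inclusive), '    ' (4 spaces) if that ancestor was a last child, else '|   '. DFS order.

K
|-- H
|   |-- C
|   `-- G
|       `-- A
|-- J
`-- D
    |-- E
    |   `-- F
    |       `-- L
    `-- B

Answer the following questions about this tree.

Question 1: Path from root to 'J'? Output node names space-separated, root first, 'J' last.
Answer: K J

Derivation:
Walk down from root: K -> J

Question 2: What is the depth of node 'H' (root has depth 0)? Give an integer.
Answer: 1

Derivation:
Path from root to H: K -> H
Depth = number of edges = 1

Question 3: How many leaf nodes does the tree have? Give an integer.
Answer: 5

Derivation:
Leaves (nodes with no children): A, B, C, J, L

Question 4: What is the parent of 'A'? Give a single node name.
Answer: G

Derivation:
Scan adjacency: A appears as child of G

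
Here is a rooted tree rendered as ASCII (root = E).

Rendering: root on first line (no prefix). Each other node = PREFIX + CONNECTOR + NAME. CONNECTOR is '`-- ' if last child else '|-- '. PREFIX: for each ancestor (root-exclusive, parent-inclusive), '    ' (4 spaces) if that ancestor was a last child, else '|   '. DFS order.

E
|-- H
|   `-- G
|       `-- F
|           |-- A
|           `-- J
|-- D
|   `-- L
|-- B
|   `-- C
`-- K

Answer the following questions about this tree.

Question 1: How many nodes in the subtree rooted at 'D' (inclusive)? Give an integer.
Subtree rooted at D contains: D, L
Count = 2

Answer: 2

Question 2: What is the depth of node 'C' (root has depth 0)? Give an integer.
Answer: 2

Derivation:
Path from root to C: E -> B -> C
Depth = number of edges = 2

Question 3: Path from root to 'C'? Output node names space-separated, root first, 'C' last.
Walk down from root: E -> B -> C

Answer: E B C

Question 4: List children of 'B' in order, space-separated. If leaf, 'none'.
Answer: C

Derivation:
Node B's children (from adjacency): C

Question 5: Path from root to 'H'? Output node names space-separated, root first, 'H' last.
Answer: E H

Derivation:
Walk down from root: E -> H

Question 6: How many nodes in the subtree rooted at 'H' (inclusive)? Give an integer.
Subtree rooted at H contains: A, F, G, H, J
Count = 5

Answer: 5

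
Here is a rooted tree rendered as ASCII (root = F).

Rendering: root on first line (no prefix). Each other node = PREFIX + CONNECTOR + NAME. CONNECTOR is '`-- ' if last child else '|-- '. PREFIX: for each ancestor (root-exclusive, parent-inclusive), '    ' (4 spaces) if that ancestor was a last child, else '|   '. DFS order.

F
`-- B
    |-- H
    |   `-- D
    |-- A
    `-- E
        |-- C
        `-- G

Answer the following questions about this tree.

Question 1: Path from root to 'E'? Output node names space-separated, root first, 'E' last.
Walk down from root: F -> B -> E

Answer: F B E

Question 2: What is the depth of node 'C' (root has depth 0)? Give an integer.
Path from root to C: F -> B -> E -> C
Depth = number of edges = 3

Answer: 3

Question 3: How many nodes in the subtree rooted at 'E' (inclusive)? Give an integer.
Answer: 3

Derivation:
Subtree rooted at E contains: C, E, G
Count = 3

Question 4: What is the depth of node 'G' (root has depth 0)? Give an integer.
Answer: 3

Derivation:
Path from root to G: F -> B -> E -> G
Depth = number of edges = 3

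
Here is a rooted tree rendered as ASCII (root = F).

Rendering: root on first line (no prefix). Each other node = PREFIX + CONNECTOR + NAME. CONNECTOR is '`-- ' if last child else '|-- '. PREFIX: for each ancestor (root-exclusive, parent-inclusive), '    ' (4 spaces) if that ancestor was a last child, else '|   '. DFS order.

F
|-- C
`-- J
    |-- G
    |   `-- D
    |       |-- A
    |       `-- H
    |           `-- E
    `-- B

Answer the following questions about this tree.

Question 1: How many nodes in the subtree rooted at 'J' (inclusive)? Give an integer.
Subtree rooted at J contains: A, B, D, E, G, H, J
Count = 7

Answer: 7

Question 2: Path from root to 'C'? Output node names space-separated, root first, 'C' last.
Answer: F C

Derivation:
Walk down from root: F -> C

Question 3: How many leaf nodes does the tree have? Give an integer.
Leaves (nodes with no children): A, B, C, E

Answer: 4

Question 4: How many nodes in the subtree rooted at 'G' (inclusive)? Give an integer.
Subtree rooted at G contains: A, D, E, G, H
Count = 5

Answer: 5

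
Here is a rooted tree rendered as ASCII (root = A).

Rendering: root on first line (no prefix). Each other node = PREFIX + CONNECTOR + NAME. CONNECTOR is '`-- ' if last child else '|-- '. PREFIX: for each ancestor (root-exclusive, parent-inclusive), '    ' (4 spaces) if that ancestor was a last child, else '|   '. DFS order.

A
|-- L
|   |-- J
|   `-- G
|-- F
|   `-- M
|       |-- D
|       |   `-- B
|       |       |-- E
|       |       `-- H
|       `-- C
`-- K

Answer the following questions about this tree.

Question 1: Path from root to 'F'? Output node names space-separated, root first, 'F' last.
Answer: A F

Derivation:
Walk down from root: A -> F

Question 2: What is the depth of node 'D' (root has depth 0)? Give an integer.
Answer: 3

Derivation:
Path from root to D: A -> F -> M -> D
Depth = number of edges = 3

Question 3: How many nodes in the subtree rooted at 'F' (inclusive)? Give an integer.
Subtree rooted at F contains: B, C, D, E, F, H, M
Count = 7

Answer: 7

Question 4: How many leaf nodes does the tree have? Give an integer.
Leaves (nodes with no children): C, E, G, H, J, K

Answer: 6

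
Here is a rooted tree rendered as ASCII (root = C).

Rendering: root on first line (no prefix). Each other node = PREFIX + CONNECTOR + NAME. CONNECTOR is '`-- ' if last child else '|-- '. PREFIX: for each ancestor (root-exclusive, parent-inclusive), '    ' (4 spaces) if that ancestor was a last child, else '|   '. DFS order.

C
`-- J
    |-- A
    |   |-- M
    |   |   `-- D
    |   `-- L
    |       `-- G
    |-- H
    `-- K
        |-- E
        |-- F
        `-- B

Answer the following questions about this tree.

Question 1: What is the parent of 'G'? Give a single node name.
Scan adjacency: G appears as child of L

Answer: L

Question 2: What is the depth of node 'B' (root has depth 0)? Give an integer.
Path from root to B: C -> J -> K -> B
Depth = number of edges = 3

Answer: 3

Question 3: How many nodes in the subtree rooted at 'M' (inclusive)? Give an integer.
Answer: 2

Derivation:
Subtree rooted at M contains: D, M
Count = 2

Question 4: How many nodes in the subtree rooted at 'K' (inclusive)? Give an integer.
Subtree rooted at K contains: B, E, F, K
Count = 4

Answer: 4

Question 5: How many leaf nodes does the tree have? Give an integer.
Leaves (nodes with no children): B, D, E, F, G, H

Answer: 6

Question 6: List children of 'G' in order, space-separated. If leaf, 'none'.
Answer: none

Derivation:
Node G's children (from adjacency): (leaf)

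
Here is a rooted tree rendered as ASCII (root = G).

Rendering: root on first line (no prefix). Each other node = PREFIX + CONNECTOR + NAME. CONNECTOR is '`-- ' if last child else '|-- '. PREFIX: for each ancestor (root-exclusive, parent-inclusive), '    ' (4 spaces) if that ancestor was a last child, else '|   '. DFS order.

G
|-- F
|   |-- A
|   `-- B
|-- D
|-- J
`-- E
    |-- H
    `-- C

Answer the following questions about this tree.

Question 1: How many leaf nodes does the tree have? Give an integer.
Leaves (nodes with no children): A, B, C, D, H, J

Answer: 6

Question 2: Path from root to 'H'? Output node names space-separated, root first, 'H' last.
Walk down from root: G -> E -> H

Answer: G E H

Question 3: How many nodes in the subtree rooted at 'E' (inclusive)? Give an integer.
Subtree rooted at E contains: C, E, H
Count = 3

Answer: 3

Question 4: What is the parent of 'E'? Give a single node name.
Answer: G

Derivation:
Scan adjacency: E appears as child of G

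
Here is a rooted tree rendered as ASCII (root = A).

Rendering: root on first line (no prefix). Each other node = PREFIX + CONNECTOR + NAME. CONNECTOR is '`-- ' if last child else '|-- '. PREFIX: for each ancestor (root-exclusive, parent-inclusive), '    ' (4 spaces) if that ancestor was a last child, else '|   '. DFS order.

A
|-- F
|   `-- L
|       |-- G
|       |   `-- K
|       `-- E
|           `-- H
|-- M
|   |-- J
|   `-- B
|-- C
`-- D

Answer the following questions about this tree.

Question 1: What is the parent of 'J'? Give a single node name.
Answer: M

Derivation:
Scan adjacency: J appears as child of M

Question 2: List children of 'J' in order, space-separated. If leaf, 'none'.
Node J's children (from adjacency): (leaf)

Answer: none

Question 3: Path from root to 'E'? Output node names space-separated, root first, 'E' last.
Walk down from root: A -> F -> L -> E

Answer: A F L E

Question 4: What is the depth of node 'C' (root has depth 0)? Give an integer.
Answer: 1

Derivation:
Path from root to C: A -> C
Depth = number of edges = 1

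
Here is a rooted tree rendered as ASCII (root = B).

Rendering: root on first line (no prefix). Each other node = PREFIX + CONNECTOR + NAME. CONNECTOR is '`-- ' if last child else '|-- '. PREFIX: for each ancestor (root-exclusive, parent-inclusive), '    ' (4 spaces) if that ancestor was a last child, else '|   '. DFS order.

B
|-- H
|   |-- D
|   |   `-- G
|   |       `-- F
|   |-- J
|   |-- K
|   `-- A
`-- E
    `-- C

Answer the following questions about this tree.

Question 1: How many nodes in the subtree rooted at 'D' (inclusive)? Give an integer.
Subtree rooted at D contains: D, F, G
Count = 3

Answer: 3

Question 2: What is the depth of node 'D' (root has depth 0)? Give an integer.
Path from root to D: B -> H -> D
Depth = number of edges = 2

Answer: 2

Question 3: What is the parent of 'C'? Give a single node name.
Answer: E

Derivation:
Scan adjacency: C appears as child of E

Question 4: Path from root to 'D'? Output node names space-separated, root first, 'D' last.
Answer: B H D

Derivation:
Walk down from root: B -> H -> D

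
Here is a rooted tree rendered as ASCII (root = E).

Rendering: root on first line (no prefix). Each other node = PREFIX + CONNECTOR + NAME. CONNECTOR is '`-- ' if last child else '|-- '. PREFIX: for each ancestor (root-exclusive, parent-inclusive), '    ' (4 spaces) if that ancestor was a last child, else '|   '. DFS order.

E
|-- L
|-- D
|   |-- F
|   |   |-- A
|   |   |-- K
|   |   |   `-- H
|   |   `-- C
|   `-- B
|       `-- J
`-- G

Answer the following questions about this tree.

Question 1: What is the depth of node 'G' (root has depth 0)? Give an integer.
Answer: 1

Derivation:
Path from root to G: E -> G
Depth = number of edges = 1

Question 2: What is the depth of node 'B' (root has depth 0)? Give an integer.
Path from root to B: E -> D -> B
Depth = number of edges = 2

Answer: 2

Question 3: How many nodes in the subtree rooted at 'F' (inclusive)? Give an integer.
Subtree rooted at F contains: A, C, F, H, K
Count = 5

Answer: 5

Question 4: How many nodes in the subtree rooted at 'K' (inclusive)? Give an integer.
Answer: 2

Derivation:
Subtree rooted at K contains: H, K
Count = 2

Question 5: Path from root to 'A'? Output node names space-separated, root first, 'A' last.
Answer: E D F A

Derivation:
Walk down from root: E -> D -> F -> A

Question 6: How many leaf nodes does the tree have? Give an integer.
Answer: 6

Derivation:
Leaves (nodes with no children): A, C, G, H, J, L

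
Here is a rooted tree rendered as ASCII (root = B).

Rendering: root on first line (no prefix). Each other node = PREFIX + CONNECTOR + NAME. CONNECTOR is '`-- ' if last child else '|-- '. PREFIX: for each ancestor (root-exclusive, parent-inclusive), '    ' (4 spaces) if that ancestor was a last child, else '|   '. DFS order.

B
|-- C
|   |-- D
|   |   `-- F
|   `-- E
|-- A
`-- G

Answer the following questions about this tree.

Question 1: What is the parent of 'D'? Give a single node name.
Answer: C

Derivation:
Scan adjacency: D appears as child of C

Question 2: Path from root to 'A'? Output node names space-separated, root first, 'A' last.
Walk down from root: B -> A

Answer: B A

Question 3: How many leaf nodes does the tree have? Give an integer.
Leaves (nodes with no children): A, E, F, G

Answer: 4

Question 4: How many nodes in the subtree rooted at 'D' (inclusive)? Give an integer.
Subtree rooted at D contains: D, F
Count = 2

Answer: 2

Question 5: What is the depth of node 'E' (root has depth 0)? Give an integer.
Answer: 2

Derivation:
Path from root to E: B -> C -> E
Depth = number of edges = 2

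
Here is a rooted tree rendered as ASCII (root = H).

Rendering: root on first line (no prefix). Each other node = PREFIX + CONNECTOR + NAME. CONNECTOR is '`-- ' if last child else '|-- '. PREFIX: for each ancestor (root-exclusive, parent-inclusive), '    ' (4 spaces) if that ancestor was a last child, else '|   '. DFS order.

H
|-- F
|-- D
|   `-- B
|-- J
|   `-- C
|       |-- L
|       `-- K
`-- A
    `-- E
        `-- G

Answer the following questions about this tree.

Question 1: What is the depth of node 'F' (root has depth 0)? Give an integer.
Answer: 1

Derivation:
Path from root to F: H -> F
Depth = number of edges = 1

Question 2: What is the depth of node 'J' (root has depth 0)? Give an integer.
Path from root to J: H -> J
Depth = number of edges = 1

Answer: 1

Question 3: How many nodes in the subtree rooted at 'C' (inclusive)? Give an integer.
Subtree rooted at C contains: C, K, L
Count = 3

Answer: 3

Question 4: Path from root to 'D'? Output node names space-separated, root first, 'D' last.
Walk down from root: H -> D

Answer: H D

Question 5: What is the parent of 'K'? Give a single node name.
Scan adjacency: K appears as child of C

Answer: C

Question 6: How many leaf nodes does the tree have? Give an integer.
Answer: 5

Derivation:
Leaves (nodes with no children): B, F, G, K, L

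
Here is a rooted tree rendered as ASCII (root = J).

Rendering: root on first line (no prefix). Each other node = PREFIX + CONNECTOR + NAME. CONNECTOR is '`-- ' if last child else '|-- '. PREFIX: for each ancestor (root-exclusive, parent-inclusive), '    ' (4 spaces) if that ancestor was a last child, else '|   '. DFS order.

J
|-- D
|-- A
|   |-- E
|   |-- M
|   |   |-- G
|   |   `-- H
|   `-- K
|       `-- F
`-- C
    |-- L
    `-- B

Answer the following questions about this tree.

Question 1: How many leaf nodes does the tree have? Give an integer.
Answer: 7

Derivation:
Leaves (nodes with no children): B, D, E, F, G, H, L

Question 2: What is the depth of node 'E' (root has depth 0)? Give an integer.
Answer: 2

Derivation:
Path from root to E: J -> A -> E
Depth = number of edges = 2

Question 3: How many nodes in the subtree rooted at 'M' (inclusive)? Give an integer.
Answer: 3

Derivation:
Subtree rooted at M contains: G, H, M
Count = 3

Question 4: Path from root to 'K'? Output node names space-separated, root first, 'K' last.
Answer: J A K

Derivation:
Walk down from root: J -> A -> K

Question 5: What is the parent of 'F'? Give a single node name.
Scan adjacency: F appears as child of K

Answer: K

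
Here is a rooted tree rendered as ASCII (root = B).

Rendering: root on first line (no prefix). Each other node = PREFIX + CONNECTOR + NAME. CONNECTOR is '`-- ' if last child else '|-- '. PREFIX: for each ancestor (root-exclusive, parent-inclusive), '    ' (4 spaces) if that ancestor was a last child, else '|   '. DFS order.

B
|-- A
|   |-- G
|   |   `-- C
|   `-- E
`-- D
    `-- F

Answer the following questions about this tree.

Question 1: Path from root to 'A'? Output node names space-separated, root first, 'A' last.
Answer: B A

Derivation:
Walk down from root: B -> A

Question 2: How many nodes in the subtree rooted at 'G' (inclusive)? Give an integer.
Subtree rooted at G contains: C, G
Count = 2

Answer: 2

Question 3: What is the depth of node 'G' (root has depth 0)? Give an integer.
Path from root to G: B -> A -> G
Depth = number of edges = 2

Answer: 2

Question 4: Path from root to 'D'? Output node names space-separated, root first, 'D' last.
Walk down from root: B -> D

Answer: B D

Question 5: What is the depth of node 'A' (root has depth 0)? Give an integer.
Answer: 1

Derivation:
Path from root to A: B -> A
Depth = number of edges = 1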